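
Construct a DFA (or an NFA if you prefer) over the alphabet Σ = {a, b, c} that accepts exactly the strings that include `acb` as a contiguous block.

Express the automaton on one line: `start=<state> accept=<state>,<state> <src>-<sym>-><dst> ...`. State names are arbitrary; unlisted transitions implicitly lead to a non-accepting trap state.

States S0..S2 record the length of the longest prefix of `acb` that matches the current input suffix. Reaching S3 means `acb` has been seen, and we stay there forever. Accept from S3.
        a   b   c  
>  S0   S1  S0  S0 
   S1   S1  S0  S2 
   S2   S1  S3  S0 
 * S3   S3  S3  S3 
(> = start, * = accepting)

start=S0 accept=S3 S0-a->S1 S0-b->S0 S0-c->S0 S1-a->S1 S1-b->S0 S1-c->S2 S2-a->S1 S2-b->S3 S2-c->S0 S3-a->S3 S3-b->S3 S3-c->S3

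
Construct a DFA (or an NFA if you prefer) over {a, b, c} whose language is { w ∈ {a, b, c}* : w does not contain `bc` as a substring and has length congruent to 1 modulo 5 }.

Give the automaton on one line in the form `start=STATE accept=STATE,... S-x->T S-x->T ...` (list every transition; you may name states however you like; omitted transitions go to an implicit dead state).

start=q0 accept=q1,q2 q0-a->q1 q0-b->q2 q0-c->q1 q1-a->q3 q1-b->q4 q1-c->q3 q2-a->q3 q2-b->q4 q2-c->q5 q3-a->q6 q3-b->q7 q3-c->q6 q4-a->q6 q4-b->q7 q4-c->q5 q5-a->q5 q5-b->q5 q5-c->q5 q6-a->q8 q6-b->q9 q6-c->q8 q7-a->q8 q7-b->q9 q7-c->q5 q8-a->q0 q8-b->q10 q8-c->q0 q9-a->q0 q9-b->q10 q9-c->q5 q10-a->q1 q10-b->q2 q10-c->q5

Handle the two conditions separately and then intersect. The first has 3 states tracking partial matches of the forbidden pattern `bc`; the second has 5 states tracking the input length modulo 5. A product state is a pair (one from each), accepting exactly when both do. Equivalent product states are then merged.
          a    b    c  
>  q0     q1   q2   q1 
 * q1     q3   q4   q3 
 * q2     q3   q4   q5 
   q3     q6   q7   q6 
   q4     q6   q7   q5 
   q5     q5   q5   q5 
   q6     q8   q9   q8 
   q7     q8   q9   q5 
   q8     q0  q10   q0 
   q9     q0  q10   q5 
   q10    q1   q2   q5 
(> = start, * = accepting)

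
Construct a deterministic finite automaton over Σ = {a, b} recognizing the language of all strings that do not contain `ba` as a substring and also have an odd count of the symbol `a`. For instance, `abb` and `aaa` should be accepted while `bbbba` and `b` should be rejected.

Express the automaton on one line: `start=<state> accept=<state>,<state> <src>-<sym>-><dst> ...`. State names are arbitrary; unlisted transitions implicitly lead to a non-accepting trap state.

start=s0 accept=s1,s3 s0-a->s1 s0-b->s2 s1-a->s0 s1-b->s3 s2-a->s4 s2-b->s2 s3-a->s5 s3-b->s3 s4-a->s5 s4-b->s4 s5-a->s4 s5-b->s5

Handle the two conditions separately and then intersect. One (3 states) tracks partial matches of the forbidden pattern `ba`; the other (2 states) tracks the count of `a`s modulo 2. Each combined state is a pair, one component from each; accept when both components accept.
With 6 states:
        a   b  
>  s0   s1  s2 
 * s1   s0  s3 
   s2   s4  s2 
 * s3   s5  s3 
   s4   s5  s4 
   s5   s4  s5 
(> = start, * = accepting)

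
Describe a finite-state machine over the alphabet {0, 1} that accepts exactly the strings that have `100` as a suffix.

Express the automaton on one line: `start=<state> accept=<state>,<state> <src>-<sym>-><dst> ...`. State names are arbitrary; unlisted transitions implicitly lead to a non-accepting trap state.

Remember how much of `100` the current input suffix matches. State A means no match yet; B means the last symbol is `1`; C means the last 2 symbols are `10`; D means the last 3 symbols are `100`. Only D accepts. On a mismatch, fall back to the longest proper suffix that is still a prefix of `100`.
       0  1 
>  A   A  B 
   B   C  B 
   C   D  B 
 * D   A  B 
(> = start, * = accepting)

start=A accept=D A-0->A A-1->B B-0->C B-1->B C-0->D C-1->B D-0->A D-1->B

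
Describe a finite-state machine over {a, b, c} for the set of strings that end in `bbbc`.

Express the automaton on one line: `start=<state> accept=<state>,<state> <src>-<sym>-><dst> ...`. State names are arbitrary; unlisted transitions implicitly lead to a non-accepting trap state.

start=q0 accept=q4 q0-a->q0 q0-b->q1 q0-c->q0 q1-a->q0 q1-b->q2 q1-c->q0 q2-a->q0 q2-b->q3 q2-c->q0 q3-a->q0 q3-b->q3 q3-c->q4 q4-a->q0 q4-b->q1 q4-c->q0

Let each state record the length of the longest suffix of the input read so far that is also a prefix of `bbbc`. q1 means the last symbol is `b`; q2 means the last 2 symbols are `bb`; q3 means the last 3 symbols are `bbb`; q4 means the last 4 symbols are `bbbc`. Accept only at q4, where the string currently ends in `bbbc`.
With 5 states:
        a   b   c  
>  q0   q0  q1  q0 
   q1   q0  q2  q0 
   q2   q0  q3  q0 
   q3   q0  q3  q4 
 * q4   q0  q1  q0 
(> = start, * = accepting)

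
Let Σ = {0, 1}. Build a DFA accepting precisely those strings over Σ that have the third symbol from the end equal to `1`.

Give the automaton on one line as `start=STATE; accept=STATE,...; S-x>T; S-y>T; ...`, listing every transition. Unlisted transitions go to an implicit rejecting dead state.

A DFA must remember the last 3 symbols (since which symbol is third-to-last isn't known until the input ends). Use one state per possible window of the last ≤3 symbols; accept from those whose window starts with `1`.
          0    1  
>  S0     S1   S2 
   S1     S3   S4 
   S2     S5   S6 
   S3     S7   S8 
   S4     S9  S10 
   S5    S11  S12 
   S6    S13  S14 
   S7     S7   S8 
   S8     S9  S10 
   S9    S11  S12 
   S10   S13  S14 
 * S11    S7   S8 
 * S12    S9  S10 
 * S13   S11  S12 
 * S14   S13  S14 
(> = start, * = accepting)

start=S0; accept=S11,S12,S13,S14; S0-0>S1; S0-1>S2; S1-0>S3; S1-1>S4; S2-0>S5; S2-1>S6; S3-0>S7; S3-1>S8; S4-0>S9; S4-1>S10; S5-0>S11; S5-1>S12; S6-0>S13; S6-1>S14; S7-0>S7; S7-1>S8; S8-0>S9; S8-1>S10; S9-0>S11; S9-1>S12; S10-0>S13; S10-1>S14; S11-0>S7; S11-1>S8; S12-0>S9; S12-1>S10; S13-0>S11; S13-1>S12; S14-0>S13; S14-1>S14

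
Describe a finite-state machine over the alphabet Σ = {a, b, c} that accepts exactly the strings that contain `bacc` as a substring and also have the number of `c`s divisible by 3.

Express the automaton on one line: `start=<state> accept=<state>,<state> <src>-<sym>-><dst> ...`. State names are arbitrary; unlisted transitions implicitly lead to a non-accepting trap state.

start=q0 accept=q12 q0-a->q0 q0-b->q1 q0-c->q2 q1-a->q3 q1-b->q1 q1-c->q2 q2-a->q2 q2-b->q4 q2-c->q5 q3-a->q0 q3-b->q1 q3-c->q6 q4-a->q7 q4-b->q4 q4-c->q5 q5-a->q5 q5-b->q8 q5-c->q0 q6-a->q2 q6-b->q4 q6-c->q9 q7-a->q2 q7-b->q4 q7-c->q10 q8-a->q11 q8-b->q8 q8-c->q0 q9-a->q9 q9-b->q9 q9-c->q12 q10-a->q5 q10-b->q8 q10-c->q12 q11-a->q5 q11-b->q8 q11-c->q13 q12-a->q12 q12-b->q12 q12-c->q14 q13-a->q0 q13-b->q1 q13-c->q14 q14-a->q14 q14-b->q14 q14-c->q9

Build one automaton per condition and run them in lockstep. One (5 states) tracks whether and how much of `bacc` has been seen; the other (3 states) tracks the count of `c`s modulo 3. Each combined state is a pair, one component from each; accept when both components accept.
A 15-state machine:
          a    b    c  
>  q0     q0   q1   q2 
   q1     q3   q1   q2 
   q2     q2   q4   q5 
   q3     q0   q1   q6 
   q4     q7   q4   q5 
   q5     q5   q8   q0 
   q6     q2   q4   q9 
   q7     q2   q4  q10 
   q8    q11   q8   q0 
   q9     q9   q9  q12 
   q10    q5   q8  q12 
   q11    q5   q8  q13 
 * q12   q12  q12  q14 
   q13    q0   q1  q14 
   q14   q14  q14   q9 
(> = start, * = accepting)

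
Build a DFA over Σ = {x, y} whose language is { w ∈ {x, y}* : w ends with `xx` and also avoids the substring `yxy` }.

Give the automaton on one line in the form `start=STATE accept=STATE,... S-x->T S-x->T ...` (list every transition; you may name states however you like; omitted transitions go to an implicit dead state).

Build one automaton per condition and run them in lockstep. One (3 states) tracks how much of the suffix `xx` has currently been matched; the other (4 states) tracks partial matches of the forbidden pattern `yxy`. Each combined state is a pair, one component from each; accept when both components accept. After merging equivalent states the machine shrinks.
With 6 states:
        x   y  
>  S0   S1  S2 
   S1   S3  S2 
   S2   S4  S2 
 * S3   S3  S2 
   S4   S3  S5 
   S5   S5  S5 
(> = start, * = accepting)

start=S0 accept=S3 S0-x->S1 S0-y->S2 S1-x->S3 S1-y->S2 S2-x->S4 S2-y->S2 S3-x->S3 S3-y->S2 S4-x->S3 S4-y->S5 S5-x->S5 S5-y->S5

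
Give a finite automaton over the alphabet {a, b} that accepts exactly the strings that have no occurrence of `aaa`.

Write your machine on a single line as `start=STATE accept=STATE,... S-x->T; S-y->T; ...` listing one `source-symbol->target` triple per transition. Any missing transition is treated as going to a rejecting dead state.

Track partial matches of the forbidden pattern `aaa`. State q3 is a dead state reached once `aaa` has occurred; every other state accepts. q0 means no part of `aaa` is currently matched.
With 4 states:
        a   b  
>* q0   q1  q0 
 * q1   q2  q0 
 * q2   q3  q0 
   q3   q3  q3 
(> = start, * = accepting)

start=q0; accept=q0,q1,q2; q0-a->q1; q0-b->q0; q1-a->q2; q1-b->q0; q2-a->q3; q2-b->q0; q3-a->q3; q3-b->q3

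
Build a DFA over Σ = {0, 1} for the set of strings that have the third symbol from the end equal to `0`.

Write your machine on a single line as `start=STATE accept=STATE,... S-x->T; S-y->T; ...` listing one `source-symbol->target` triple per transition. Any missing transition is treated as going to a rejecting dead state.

start=q0; accept=q7,q8,q9,q10; q0-0->q1; q0-1->q2; q1-0->q3; q1-1->q4; q2-0->q5; q2-1->q6; q3-0->q7; q3-1->q8; q4-0->q9; q4-1->q10; q5-0->q11; q5-1->q12; q6-0->q13; q6-1->q14; q7-0->q7; q7-1->q8; q8-0->q9; q8-1->q10; q9-0->q11; q9-1->q12; q10-0->q13; q10-1->q14; q11-0->q7; q11-1->q8; q12-0->q9; q12-1->q10; q13-0->q11; q13-1->q12; q14-0->q13; q14-1->q14

Because acceptance depends on a position counted from the end, the machine has to buffer the most recent 3 symbols. Make each state the string of the last up-to-3 symbols read; on input `x` shift the window left and append `x`. Accept when the buffered window has length 3 and begins with `0`.
With 15 states:
          0    1  
>  q0     q1   q2 
   q1     q3   q4 
   q2     q5   q6 
   q3     q7   q8 
   q4     q9  q10 
   q5    q11  q12 
   q6    q13  q14 
 * q7     q7   q8 
 * q8     q9  q10 
 * q9    q11  q12 
 * q10   q13  q14 
   q11    q7   q8 
   q12    q9  q10 
   q13   q11  q12 
   q14   q13  q14 
(> = start, * = accepting)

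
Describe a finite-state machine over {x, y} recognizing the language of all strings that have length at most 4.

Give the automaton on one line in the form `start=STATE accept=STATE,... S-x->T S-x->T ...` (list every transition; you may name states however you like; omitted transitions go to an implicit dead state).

Count input length up to 5: every symbol moves from q0 toward q5, which means 'more than 4' and absorbs. Accept from {q0, q1, q2, q3, q4}.
A 6-state machine:
        x   y  
>* q0   q1  q1 
 * q1   q2  q2 
 * q2   q3  q3 
 * q3   q4  q4 
 * q4   q5  q5 
   q5   q5  q5 
(> = start, * = accepting)

start=q0 accept=q0,q1,q2,q3,q4 q0-x->q1 q0-y->q1 q1-x->q2 q1-y->q2 q2-x->q3 q2-y->q3 q3-x->q4 q3-y->q4 q4-x->q5 q4-y->q5 q5-x->q5 q5-y->q5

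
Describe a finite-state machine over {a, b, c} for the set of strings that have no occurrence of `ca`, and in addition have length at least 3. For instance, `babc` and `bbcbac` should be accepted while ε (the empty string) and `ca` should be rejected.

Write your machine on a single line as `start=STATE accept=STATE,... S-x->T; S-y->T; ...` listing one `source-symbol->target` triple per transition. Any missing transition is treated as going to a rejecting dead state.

start=q0; accept=q6,q7; q0-a->q1; q0-b->q1; q0-c->q2; q1-a->q3; q1-b->q3; q1-c->q4; q2-a->q5; q2-b->q3; q2-c->q4; q3-a->q6; q3-b->q6; q3-c->q7; q4-a->q5; q4-b->q6; q4-c->q7; q5-a->q5; q5-b->q5; q5-c->q5; q6-a->q6; q6-b->q6; q6-c->q7; q7-a->q5; q7-b->q6; q7-c->q7

Handle the two conditions separately and then intersect. The first has 3 states tracking partial matches of the forbidden pattern `ca`; the second has 5 states tracking the input length, saturating at 4. A product state is a pair (one from each), accepting exactly when both do. Minimizing collapses redundant product states.
        a   b   c  
>  q0   q1  q1  q2 
   q1   q3  q3  q4 
   q2   q5  q3  q4 
   q3   q6  q6  q7 
   q4   q5  q6  q7 
   q5   q5  q5  q5 
 * q6   q6  q6  q7 
 * q7   q5  q6  q7 
(> = start, * = accepting)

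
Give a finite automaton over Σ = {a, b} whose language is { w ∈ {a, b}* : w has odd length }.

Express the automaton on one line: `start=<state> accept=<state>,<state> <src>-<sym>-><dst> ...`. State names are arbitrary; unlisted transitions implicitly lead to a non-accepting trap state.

Only the length mod 2 matters, so use a 2-cycle: from any state, every input symbol moves to the next state, wrapping s1 back to s0. Mark s1 accepting.
With 2 states:
        a   b  
>  s0   s1  s1 
 * s1   s0  s0 
(> = start, * = accepting)

start=s0 accept=s1 s0-a->s1 s0-b->s1 s1-a->s0 s1-b->s0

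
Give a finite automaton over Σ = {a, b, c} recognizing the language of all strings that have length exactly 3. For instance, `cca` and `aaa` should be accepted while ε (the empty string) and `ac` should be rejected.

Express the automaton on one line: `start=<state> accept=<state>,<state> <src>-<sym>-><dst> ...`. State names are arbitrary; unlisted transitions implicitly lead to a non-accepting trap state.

start=s0 accept=s3 s0-a->s1 s0-b->s1 s0-c->s1 s1-a->s2 s1-b->s2 s1-c->s2 s2-a->s3 s2-b->s3 s2-c->s3 s3-a->s4 s3-b->s4 s3-c->s4 s4-a->s4 s4-b->s4 s4-c->s4

Count input length up to 4: every symbol moves from s0 toward s4, which means 'more than 3' and absorbs. Accept from {s3}.
        a   b   c  
>  s0   s1  s1  s1 
   s1   s2  s2  s2 
   s2   s3  s3  s3 
 * s3   s4  s4  s4 
   s4   s4  s4  s4 
(> = start, * = accepting)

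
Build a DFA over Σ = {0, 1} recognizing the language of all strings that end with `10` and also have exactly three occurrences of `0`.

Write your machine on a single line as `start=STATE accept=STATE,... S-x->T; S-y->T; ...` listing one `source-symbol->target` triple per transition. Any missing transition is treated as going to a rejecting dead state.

Run two small machines in parallel and take their product. The first has 3 states tracking how much of the suffix `10` has currently been matched; the second has 5 states tracking the count of `0`s, saturating at 4. A product state is a pair (one from each), accepting exactly when both do.
          0    1  
>  s0     s1   s2 
   s1     s3   s4 
   s2     s5   s2 
   s3     s6   s7 
   s4     s8   s4 
   s5     s3   s4 
   s6     s9  s10 
   s7    s11   s7 
   s8     s6   s7 
   s9     s9  s12 
   s10   s13  s10 
 * s11    s9  s10 
   s12   s13  s12 
   s13    s9  s12 
(> = start, * = accepting)

start=s0; accept=s11; s0-0->s1; s0-1->s2; s1-0->s3; s1-1->s4; s2-0->s5; s2-1->s2; s3-0->s6; s3-1->s7; s4-0->s8; s4-1->s4; s5-0->s3; s5-1->s4; s6-0->s9; s6-1->s10; s7-0->s11; s7-1->s7; s8-0->s6; s8-1->s7; s9-0->s9; s9-1->s12; s10-0->s13; s10-1->s10; s11-0->s9; s11-1->s10; s12-0->s13; s12-1->s12; s13-0->s9; s13-1->s12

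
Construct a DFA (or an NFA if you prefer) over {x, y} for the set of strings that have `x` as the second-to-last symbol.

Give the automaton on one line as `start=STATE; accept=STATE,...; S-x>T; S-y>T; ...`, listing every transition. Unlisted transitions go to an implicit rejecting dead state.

A DFA must remember the last 2 symbols (since which symbol is second-to-last isn't known until the input ends). Use one state per possible window of the last ≤2 symbols; accept from those whose window starts with `x`.
With 7 states:
        x   y  
>  S0   S1  S2 
   S1   S3  S4 
   S2   S5  S6 
 * S3   S3  S4 
 * S4   S5  S6 
   S5   S3  S4 
   S6   S5  S6 
(> = start, * = accepting)

start=S0; accept=S3,S4; S0-x>S1; S0-y>S2; S1-x>S3; S1-y>S4; S2-x>S5; S2-y>S6; S3-x>S3; S3-y>S4; S4-x>S5; S4-y>S6; S5-x>S3; S5-y>S4; S6-x>S5; S6-y>S6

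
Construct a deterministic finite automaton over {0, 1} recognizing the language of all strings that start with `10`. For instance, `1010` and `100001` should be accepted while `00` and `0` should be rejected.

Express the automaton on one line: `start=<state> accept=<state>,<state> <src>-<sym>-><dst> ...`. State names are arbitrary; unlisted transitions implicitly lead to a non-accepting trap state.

start=q0 accept=q2 q0-0->q3 q0-1->q1 q1-0->q2 q1-1->q3 q2-0->q2 q2-1->q2 q3-0->q3 q3-1->q3

Check the first 2 symbols one by one: q0 through q1 record how many have matched `10` so far; any wrong symbol goes to the dead state q3. After all 2 match we enter the accepting sink q2.
A 4-state machine:
        0   1  
>  q0   q3  q1 
   q1   q2  q3 
 * q2   q2  q2 
   q3   q3  q3 
(> = start, * = accepting)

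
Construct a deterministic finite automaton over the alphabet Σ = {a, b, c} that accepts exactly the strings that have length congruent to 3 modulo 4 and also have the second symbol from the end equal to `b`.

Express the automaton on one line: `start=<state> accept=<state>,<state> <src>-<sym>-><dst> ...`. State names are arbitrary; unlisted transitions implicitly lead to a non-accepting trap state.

Build one automaton per condition and run them in lockstep. One (4 states) tracks the input length modulo 4; the other (13 states) tracks the last 2 symbols read. Each combined state is a pair, one component from each; accept when both components accept. Equivalent product states are then merged.
6 states suffice.
        a   b   c  
>  q0   q1  q1  q1 
   q1   q2  q3  q2 
   q2   q4  q4  q4 
   q3   q5  q5  q5 
   q4   q0  q0  q0 
 * q5   q0  q0  q0 
(> = start, * = accepting)

start=q0 accept=q5 q0-a->q1 q0-b->q1 q0-c->q1 q1-a->q2 q1-b->q3 q1-c->q2 q2-a->q4 q2-b->q4 q2-c->q4 q3-a->q5 q3-b->q5 q3-c->q5 q4-a->q0 q4-b->q0 q4-c->q0 q5-a->q0 q5-b->q0 q5-c->q0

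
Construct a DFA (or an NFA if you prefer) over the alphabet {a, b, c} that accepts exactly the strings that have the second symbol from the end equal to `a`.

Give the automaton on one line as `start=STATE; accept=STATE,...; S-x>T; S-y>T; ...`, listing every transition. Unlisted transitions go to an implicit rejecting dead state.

start=s0; accept=s4,s5,s6; s0-a>s1; s0-b>s2; s0-c>s3; s1-a>s4; s1-b>s5; s1-c>s6; s2-a>s7; s2-b>s8; s2-c>s9; s3-a>s10; s3-b>s11; s3-c>s12; s4-a>s4; s4-b>s5; s4-c>s6; s5-a>s7; s5-b>s8; s5-c>s9; s6-a>s10; s6-b>s11; s6-c>s12; s7-a>s4; s7-b>s5; s7-c>s6; s8-a>s7; s8-b>s8; s8-c>s9; s9-a>s10; s9-b>s11; s9-c>s12; s10-a>s4; s10-b>s5; s10-c>s6; s11-a>s7; s11-b>s8; s11-c>s9; s12-a>s10; s12-b>s11; s12-c>s12

Because acceptance depends on a position counted from the end, the machine has to buffer the most recent 2 symbols. Make each state the string of the last up-to-2 symbols read; on input `x` shift the window left and append `x`. Accept when the buffered window has length 2 and begins with `a`.
With 13 states:
          a    b    c  
>  s0     s1   s2   s3 
   s1     s4   s5   s6 
   s2     s7   s8   s9 
   s3    s10  s11  s12 
 * s4     s4   s5   s6 
 * s5     s7   s8   s9 
 * s6    s10  s11  s12 
   s7     s4   s5   s6 
   s8     s7   s8   s9 
   s9    s10  s11  s12 
   s10    s4   s5   s6 
   s11    s7   s8   s9 
   s12   s10  s11  s12 
(> = start, * = accepting)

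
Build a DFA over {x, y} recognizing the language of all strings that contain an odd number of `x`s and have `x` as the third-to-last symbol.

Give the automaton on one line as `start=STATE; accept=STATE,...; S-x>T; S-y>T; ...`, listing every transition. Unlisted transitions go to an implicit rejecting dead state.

start=s0; accept=s4,s7,s8,s9; s0-x>s1; s0-y>s0; s1-x>s2; s1-y>s3; s2-x>s4; s2-y>s5; s3-x>s6; s3-y>s7; s4-x>s2; s4-y>s8; s5-x>s9; s5-y>s0; s6-x>s10; s6-y>s5; s7-x>s6; s7-y>s11; s8-x>s6; s8-y>s7; s9-x>s2; s9-y>s3; s10-x>s2; s10-y>s8; s11-x>s6; s11-y>s11

Handle the two conditions separately and then intersect. One (2 states) tracks the count of `x`s modulo 2; the other (15 states) tracks the last 3 symbols read. Each combined state is a pair, one component from each; accept when both components accept. After merging equivalent states the machine shrinks.
12 states suffice.
          x    y  
>  s0     s1   s0 
   s1     s2   s3 
   s2     s4   s5 
   s3     s6   s7 
 * s4     s2   s8 
   s5     s9   s0 
   s6    s10   s5 
 * s7     s6  s11 
 * s8     s6   s7 
 * s9     s2   s3 
   s10    s2   s8 
   s11    s6  s11 
(> = start, * = accepting)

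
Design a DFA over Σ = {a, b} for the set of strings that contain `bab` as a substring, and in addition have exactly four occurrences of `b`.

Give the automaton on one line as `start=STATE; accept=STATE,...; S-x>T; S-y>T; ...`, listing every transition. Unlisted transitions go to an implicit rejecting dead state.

Handle the two conditions separately and then intersect. One (4 states) tracks whether and how much of `bab` has been seen; the other (6 states) tracks the count of `b`s, saturating at 5. Each combined state is a pair, one component from each; accept when both components accept.
20 states suffice.
          a    b  
>  S0     S0   S1 
   S1     S2   S3 
   S2     S4   S5 
   S3     S6   S7 
   S4     S4   S3 
   S5     S5   S8 
   S6     S9   S8 
   S7    S10  S11 
   S8     S8  S12 
   S9     S9   S7 
   S10   S13  S12 
   S11   S14  S15 
 * S12   S12  S16 
   S13   S13  S11 
   S14   S17  S16 
   S15   S18  S15 
   S16   S16  S16 
   S17   S17  S15 
   S18   S19  S16 
   S19   S19  S15 
(> = start, * = accepting)

start=S0; accept=S12; S0-a>S0; S0-b>S1; S1-a>S2; S1-b>S3; S2-a>S4; S2-b>S5; S3-a>S6; S3-b>S7; S4-a>S4; S4-b>S3; S5-a>S5; S5-b>S8; S6-a>S9; S6-b>S8; S7-a>S10; S7-b>S11; S8-a>S8; S8-b>S12; S9-a>S9; S9-b>S7; S10-a>S13; S10-b>S12; S11-a>S14; S11-b>S15; S12-a>S12; S12-b>S16; S13-a>S13; S13-b>S11; S14-a>S17; S14-b>S16; S15-a>S18; S15-b>S15; S16-a>S16; S16-b>S16; S17-a>S17; S17-b>S15; S18-a>S19; S18-b>S16; S19-a>S19; S19-b>S15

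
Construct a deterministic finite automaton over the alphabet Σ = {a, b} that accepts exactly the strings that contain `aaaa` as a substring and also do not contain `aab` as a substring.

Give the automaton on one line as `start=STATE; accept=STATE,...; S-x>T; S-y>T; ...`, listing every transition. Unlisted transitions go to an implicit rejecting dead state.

start=S0; accept=S5; S0-a>S1; S0-b>S0; S1-a>S2; S1-b>S0; S2-a>S3; S2-b>S4; S3-a>S5; S3-b>S4; S4-a>S6; S4-b>S4; S5-a>S5; S5-b>S7; S6-a>S8; S6-b>S4; S7-a>S7; S7-b>S7; S8-a>S9; S8-b>S4; S9-a>S7; S9-b>S4

Handle the two conditions separately and then intersect. The first has 5 states tracking whether and how much of `aaaa` has been seen; the second has 4 states tracking partial matches of the forbidden pattern `aab`. A product state is a pair (one from each), accepting exactly when both do.
        a   b  
>  S0   S1  S0 
   S1   S2  S0 
   S2   S3  S4 
   S3   S5  S4 
   S4   S6  S4 
 * S5   S5  S7 
   S6   S8  S4 
   S7   S7  S7 
   S8   S9  S4 
   S9   S7  S4 
(> = start, * = accepting)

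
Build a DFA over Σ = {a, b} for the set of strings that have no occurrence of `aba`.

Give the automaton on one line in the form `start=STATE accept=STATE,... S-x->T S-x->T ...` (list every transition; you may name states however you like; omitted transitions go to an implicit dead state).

This is the complement of 'contains `aba`'. Use the same substring-matching states — s0 through s3 holding how much of `aba` has just been matched — but flip the accepting set: everything except the trap s3 accepts.
        a   b  
>* s0   s1  s0 
 * s1   s1  s2 
 * s2   s3  s0 
   s3   s3  s3 
(> = start, * = accepting)

start=s0 accept=s0,s1,s2 s0-a->s1 s0-b->s0 s1-a->s1 s1-b->s2 s2-a->s3 s2-b->s0 s3-a->s3 s3-b->s3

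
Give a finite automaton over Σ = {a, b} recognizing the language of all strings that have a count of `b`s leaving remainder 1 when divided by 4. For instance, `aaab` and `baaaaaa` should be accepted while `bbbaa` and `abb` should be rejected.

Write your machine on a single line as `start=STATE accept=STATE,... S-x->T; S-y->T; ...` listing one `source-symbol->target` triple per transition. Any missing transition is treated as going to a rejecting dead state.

The only thing that matters is how many `b`s have appeared, reduced mod 4. Use one state per residue: q0 for 0, …, q3 for 3. Reading `b` moves to the next residue; anything else stays put. q1 is accepting.
With 4 states:
        a   b  
>  q0   q0  q1 
 * q1   q1  q2 
   q2   q2  q3 
   q3   q3  q0 
(> = start, * = accepting)

start=q0; accept=q1; q0-a->q0; q0-b->q1; q1-a->q1; q1-b->q2; q2-a->q2; q2-b->q3; q3-a->q3; q3-b->q0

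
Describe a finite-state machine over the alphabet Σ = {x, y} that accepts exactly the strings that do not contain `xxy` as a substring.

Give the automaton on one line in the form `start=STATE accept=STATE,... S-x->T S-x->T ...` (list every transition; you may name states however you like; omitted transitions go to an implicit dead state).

This is the complement of 'contains `xxy`'. Use the same substring-matching states — s0 through s3 holding how much of `xxy` has just been matched — but flip the accepting set: everything except the trap s3 accepts.
        x   y  
>* s0   s1  s0 
 * s1   s2  s0 
 * s2   s2  s3 
   s3   s3  s3 
(> = start, * = accepting)

start=s0 accept=s0,s1,s2 s0-x->s1 s0-y->s0 s1-x->s2 s1-y->s0 s2-x->s2 s2-y->s3 s3-x->s3 s3-y->s3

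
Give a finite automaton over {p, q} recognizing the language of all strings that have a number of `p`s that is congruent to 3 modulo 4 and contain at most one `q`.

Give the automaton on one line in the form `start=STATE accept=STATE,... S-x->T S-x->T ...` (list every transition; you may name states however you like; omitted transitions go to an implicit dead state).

start=S0 accept=S6,S9 S0-p->S1 S0-q->S2 S1-p->S3 S1-q->S4 S2-p->S4 S2-q->S5 S3-p->S6 S3-q->S7 S4-p->S7 S4-q->S8 S5-p->S8 S5-q->S5 S6-p->S0 S6-q->S9 S7-p->S9 S7-q->S10 S8-p->S10 S8-q->S8 S9-p->S2 S9-q->S11 S10-p->S11 S10-q->S10 S11-p->S5 S11-q->S11

Run two small machines in parallel and take their product. One (4 states) tracks the count of `p`s modulo 4; the other (3 states) tracks the count of `q`s, saturating at 2. Each combined state is a pair, one component from each; accept when both components accept.
A 12-state machine:
          p    q  
>  S0     S1   S2 
   S1     S3   S4 
   S2     S4   S5 
   S3     S6   S7 
   S4     S7   S8 
   S5     S8   S5 
 * S6     S0   S9 
   S7     S9  S10 
   S8    S10   S8 
 * S9     S2  S11 
   S10   S11  S10 
   S11    S5  S11 
(> = start, * = accepting)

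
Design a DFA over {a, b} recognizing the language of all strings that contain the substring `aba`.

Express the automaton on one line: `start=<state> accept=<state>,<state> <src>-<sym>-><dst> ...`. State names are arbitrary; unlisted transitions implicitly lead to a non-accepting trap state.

start=S0 accept=S3 S0-a->S1 S0-b->S0 S1-a->S1 S1-b->S2 S2-a->S3 S2-b->S0 S3-a->S3 S3-b->S3

Track how much of `aba` has been matched so far: state S0 is no progress, S3 is the absorbing accept state reached once `aba` has occurred. Intermediate states record partial matches; on a mismatch, fall back to the longest reusable overlap.
        a   b  
>  S0   S1  S0 
   S1   S1  S2 
   S2   S3  S0 
 * S3   S3  S3 
(> = start, * = accepting)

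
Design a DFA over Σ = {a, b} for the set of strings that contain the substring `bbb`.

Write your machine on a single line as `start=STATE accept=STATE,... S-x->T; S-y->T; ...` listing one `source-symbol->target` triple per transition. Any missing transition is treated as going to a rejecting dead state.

start=S0; accept=S3; S0-a->S0; S0-b->S1; S1-a->S0; S1-b->S2; S2-a->S0; S2-b->S3; S3-a->S3; S3-b->S3

States S0..S2 record the length of the longest prefix of `bbb` that matches the current input suffix. Reaching S3 means `bbb` has been seen, and we stay there forever. Accept from S3.
With 4 states:
        a   b  
>  S0   S0  S1 
   S1   S0  S2 
   S2   S0  S3 
 * S3   S3  S3 
(> = start, * = accepting)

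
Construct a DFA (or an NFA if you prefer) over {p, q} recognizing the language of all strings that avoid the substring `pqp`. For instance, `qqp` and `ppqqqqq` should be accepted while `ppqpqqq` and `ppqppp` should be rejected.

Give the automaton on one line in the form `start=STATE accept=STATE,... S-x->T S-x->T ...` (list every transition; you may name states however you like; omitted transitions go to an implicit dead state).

start=s0 accept=s0,s1,s2 s0-p->s1 s0-q->s0 s1-p->s1 s1-q->s2 s2-p->s3 s2-q->s0 s3-p->s3 s3-q->s3

Track partial matches of the forbidden pattern `pqp`. State s3 is a dead state reached once `pqp` has occurred; every other state accepts. s0 means no part of `pqp` is currently matched.
        p   q  
>* s0   s1  s0 
 * s1   s1  s2 
 * s2   s3  s0 
   s3   s3  s3 
(> = start, * = accepting)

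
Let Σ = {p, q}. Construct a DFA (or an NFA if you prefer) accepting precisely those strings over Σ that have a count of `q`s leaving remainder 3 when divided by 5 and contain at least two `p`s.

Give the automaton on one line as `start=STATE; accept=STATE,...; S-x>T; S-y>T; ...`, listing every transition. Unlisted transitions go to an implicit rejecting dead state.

start=s0; accept=s12; s0-p>s1; s0-q>s2; s1-p>s3; s1-q>s4; s2-p>s4; s2-q>s5; s3-p>s3; s3-q>s6; s4-p>s6; s4-q>s7; s5-p>s7; s5-q>s8; s6-p>s6; s6-q>s9; s7-p>s9; s7-q>s10; s8-p>s10; s8-q>s11; s9-p>s9; s9-q>s12; s10-p>s12; s10-q>s13; s11-p>s13; s11-q>s0; s12-p>s12; s12-q>s14; s13-p>s14; s13-q>s1; s14-p>s14; s14-q>s3

Build one automaton per condition and run them in lockstep. One (5 states) tracks the count of `q`s modulo 5; the other (4 states) tracks the count of `p`s, saturating at 3. Each combined state is a pair, one component from each; accept when both components accept. Minimizing collapses redundant product states.
A 15-state machine:
          p    q  
>  s0     s1   s2 
   s1     s3   s4 
   s2     s4   s5 
   s3     s3   s6 
   s4     s6   s7 
   s5     s7   s8 
   s6     s6   s9 
   s7     s9  s10 
   s8    s10  s11 
   s9     s9  s12 
   s10   s12  s13 
   s11   s13   s0 
 * s12   s12  s14 
   s13   s14   s1 
   s14   s14   s3 
(> = start, * = accepting)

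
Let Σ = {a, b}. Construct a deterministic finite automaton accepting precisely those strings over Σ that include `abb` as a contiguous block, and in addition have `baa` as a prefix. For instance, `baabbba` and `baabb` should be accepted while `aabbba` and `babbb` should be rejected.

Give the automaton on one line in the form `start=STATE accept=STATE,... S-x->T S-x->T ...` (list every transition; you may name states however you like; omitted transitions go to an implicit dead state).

Build one automaton per condition and run them in lockstep. The first has 4 states tracking whether and how much of `abb` has been seen; the second has 5 states tracking whether the input so far still matches the prefix `baa`. A product state is a pair (one from each), accepting exactly when both do.
        a   b  
>  s0   s1  s2 
   s1   s1  s3 
   s2   s4  s5 
   s3   s1  s6 
   s4   s7  s3 
   s5   s1  s5 
   s6   s6  s6 
   s7   s7  s8 
   s8   s7  s9 
 * s9   s9  s9 
(> = start, * = accepting)

start=s0 accept=s9 s0-a->s1 s0-b->s2 s1-a->s1 s1-b->s3 s2-a->s4 s2-b->s5 s3-a->s1 s3-b->s6 s4-a->s7 s4-b->s3 s5-a->s1 s5-b->s5 s6-a->s6 s6-b->s6 s7-a->s7 s7-b->s8 s8-a->s7 s8-b->s9 s9-a->s9 s9-b->s9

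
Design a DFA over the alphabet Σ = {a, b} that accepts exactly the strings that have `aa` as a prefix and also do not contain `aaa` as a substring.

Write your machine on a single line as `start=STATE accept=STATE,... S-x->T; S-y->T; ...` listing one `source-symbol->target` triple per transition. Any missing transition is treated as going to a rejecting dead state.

Handle the two conditions separately and then intersect. One (4 states) tracks whether the input so far still matches the prefix `aa`; the other (4 states) tracks partial matches of the forbidden pattern `aaa`. Each combined state is a pair, one component from each; accept when both components accept.
10 states suffice.
        a   b  
>  q0   q1  q2 
   q1   q3  q2 
   q2   q4  q2 
 * q3   q5  q6 
   q4   q7  q2 
   q5   q5  q5 
 * q6   q8  q6 
   q7   q9  q2 
 * q8   q3  q6 
   q9   q9  q9 
(> = start, * = accepting)

start=q0; accept=q3,q6,q8; q0-a->q1; q0-b->q2; q1-a->q3; q1-b->q2; q2-a->q4; q2-b->q2; q3-a->q5; q3-b->q6; q4-a->q7; q4-b->q2; q5-a->q5; q5-b->q5; q6-a->q8; q6-b->q6; q7-a->q9; q7-b->q2; q8-a->q3; q8-b->q6; q9-a->q9; q9-b->q9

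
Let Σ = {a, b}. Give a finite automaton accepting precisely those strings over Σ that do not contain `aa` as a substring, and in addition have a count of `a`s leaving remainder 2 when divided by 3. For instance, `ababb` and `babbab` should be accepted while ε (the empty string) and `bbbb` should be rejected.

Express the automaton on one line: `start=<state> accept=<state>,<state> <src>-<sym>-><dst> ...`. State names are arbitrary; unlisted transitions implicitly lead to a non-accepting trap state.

start=S0 accept=S4,S5 S0-a->S1 S0-b->S0 S1-a->S2 S1-b->S3 S2-a->S2 S2-b->S2 S3-a->S4 S3-b->S3 S4-a->S2 S4-b->S5 S5-a->S6 S5-b->S5 S6-a->S2 S6-b->S0

Handle the two conditions separately and then intersect. One (3 states) tracks partial matches of the forbidden pattern `aa`; the other (3 states) tracks the count of `a`s modulo 3. Each combined state is a pair, one component from each; accept when both components accept. Equivalent product states are then merged.
A 7-state machine:
        a   b  
>  S0   S1  S0 
   S1   S2  S3 
   S2   S2  S2 
   S3   S4  S3 
 * S4   S2  S5 
 * S5   S6  S5 
   S6   S2  S0 
(> = start, * = accepting)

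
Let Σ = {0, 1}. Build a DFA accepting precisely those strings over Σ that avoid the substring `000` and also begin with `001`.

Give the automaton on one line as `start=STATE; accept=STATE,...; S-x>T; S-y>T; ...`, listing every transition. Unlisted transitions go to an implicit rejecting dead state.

Handle the two conditions separately and then intersect. The first has 4 states tracking partial matches of the forbidden pattern `000`; the second has 5 states tracking whether the input so far still matches the prefix `001`. A product state is a pair (one from each), accepting exactly when both do. Equivalent product states are then merged.
A 7-state machine:
       0  1 
>  A   B  C 
   B   D  C 
   C   C  C 
   D   C  E 
 * E   F  E 
 * F   G  E 
 * G   C  E 
(> = start, * = accepting)

start=A; accept=E,F,G; A-0>B; A-1>C; B-0>D; B-1>C; C-0>C; C-1>C; D-0>C; D-1>E; E-0>F; E-1>E; F-0>G; F-1>E; G-0>C; G-1>E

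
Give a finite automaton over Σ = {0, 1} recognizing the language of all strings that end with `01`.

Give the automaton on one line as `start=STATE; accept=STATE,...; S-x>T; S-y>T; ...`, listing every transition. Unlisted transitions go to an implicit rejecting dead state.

Let each state record the length of the longest suffix of the input read so far that is also a prefix of `01`. s1 means the last symbol is `0`; s2 means the last 2 symbols are `01`. Accept only at s2, where the string currently ends in `01`.
3 states suffice.
        0   1  
>  s0   s1  s0 
   s1   s1  s2 
 * s2   s1  s0 
(> = start, * = accepting)

start=s0; accept=s2; s0-0>s1; s0-1>s0; s1-0>s1; s1-1>s2; s2-0>s1; s2-1>s0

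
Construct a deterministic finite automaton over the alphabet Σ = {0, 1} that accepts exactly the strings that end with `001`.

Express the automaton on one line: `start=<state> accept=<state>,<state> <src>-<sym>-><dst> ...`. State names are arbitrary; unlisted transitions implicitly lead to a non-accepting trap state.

Let each state record the length of the longest suffix of the input read so far that is also a prefix of `001`. s1 means the last symbol is `0`; s2 means the last 2 symbols are `00`; s3 means the last 3 symbols are `001`. Accept only at s3, where the string currently ends in `001`.
4 states suffice.
        0   1  
>  s0   s1  s0 
   s1   s2  s0 
   s2   s2  s3 
 * s3   s1  s0 
(> = start, * = accepting)

start=s0 accept=s3 s0-0->s1 s0-1->s0 s1-0->s2 s1-1->s0 s2-0->s2 s2-1->s3 s3-0->s1 s3-1->s0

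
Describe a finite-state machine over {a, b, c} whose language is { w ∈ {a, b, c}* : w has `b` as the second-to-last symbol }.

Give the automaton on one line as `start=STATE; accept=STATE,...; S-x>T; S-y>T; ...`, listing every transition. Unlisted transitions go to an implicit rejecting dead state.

start=q0; accept=q7,q8,q9; q0-a>q1; q0-b>q2; q0-c>q3; q1-a>q4; q1-b>q5; q1-c>q6; q2-a>q7; q2-b>q8; q2-c>q9; q3-a>q10; q3-b>q11; q3-c>q12; q4-a>q4; q4-b>q5; q4-c>q6; q5-a>q7; q5-b>q8; q5-c>q9; q6-a>q10; q6-b>q11; q6-c>q12; q7-a>q4; q7-b>q5; q7-c>q6; q8-a>q7; q8-b>q8; q8-c>q9; q9-a>q10; q9-b>q11; q9-c>q12; q10-a>q4; q10-b>q5; q10-c>q6; q11-a>q7; q11-b>q8; q11-c>q9; q12-a>q10; q12-b>q11; q12-c>q12

A DFA must remember the last 2 symbols (since which symbol is second-to-last isn't known until the input ends). Use one state per possible window of the last ≤2 symbols; accept from those whose window starts with `b`.
A 13-state machine:
          a    b    c  
>  q0     q1   q2   q3 
   q1     q4   q5   q6 
   q2     q7   q8   q9 
   q3    q10  q11  q12 
   q4     q4   q5   q6 
   q5     q7   q8   q9 
   q6    q10  q11  q12 
 * q7     q4   q5   q6 
 * q8     q7   q8   q9 
 * q9    q10  q11  q12 
   q10    q4   q5   q6 
   q11    q7   q8   q9 
   q12   q10  q11  q12 
(> = start, * = accepting)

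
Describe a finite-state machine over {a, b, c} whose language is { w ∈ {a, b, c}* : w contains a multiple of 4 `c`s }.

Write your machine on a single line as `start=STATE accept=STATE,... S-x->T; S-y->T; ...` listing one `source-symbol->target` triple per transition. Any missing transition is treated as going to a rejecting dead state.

start=s0; accept=s0; s0-a->s0; s0-b->s0; s0-c->s1; s1-a->s1; s1-b->s1; s1-c->s2; s2-a->s2; s2-b->s2; s2-c->s3; s3-a->s3; s3-b->s3; s3-c->s0

The only thing that matters is how many `c`s have appeared, reduced mod 4. Use one state per residue: s0 for 0, …, s3 for 3. Reading `c` moves to the next residue; anything else stays put. s0 is accepting.
4 states suffice.
        a   b   c  
>* s0   s0  s0  s1 
   s1   s1  s1  s2 
   s2   s2  s2  s3 
   s3   s3  s3  s0 
(> = start, * = accepting)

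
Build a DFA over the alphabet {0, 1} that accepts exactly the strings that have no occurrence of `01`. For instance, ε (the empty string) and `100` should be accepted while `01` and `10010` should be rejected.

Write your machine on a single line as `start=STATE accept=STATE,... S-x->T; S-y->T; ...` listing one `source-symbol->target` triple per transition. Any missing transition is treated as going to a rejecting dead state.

This is the complement of 'contains `01`'. Use the same substring-matching states — q0 through q2 holding how much of `01` has just been matched — but flip the accepting set: everything except the trap q2 accepts.
        0   1  
>* q0   q1  q0 
 * q1   q1  q2 
   q2   q2  q2 
(> = start, * = accepting)

start=q0; accept=q0,q1; q0-0->q1; q0-1->q0; q1-0->q1; q1-1->q2; q2-0->q2; q2-1->q2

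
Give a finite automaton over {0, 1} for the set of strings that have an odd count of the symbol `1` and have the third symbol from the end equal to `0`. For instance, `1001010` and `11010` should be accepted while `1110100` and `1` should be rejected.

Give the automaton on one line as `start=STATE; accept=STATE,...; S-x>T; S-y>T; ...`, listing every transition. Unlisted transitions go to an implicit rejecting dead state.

Build one automaton per condition and run them in lockstep. The first has 2 states tracking the count of `1`s modulo 2; the second has 15 states tracking the last 3 symbols read. A product state is a pair (one from each), accepting exactly when both do. Equivalent product states are then merged.
       0  1 
>  A   B  C 
   B   D  E 
   C   F  A 
   D   D  G 
   E   H  A 
   F   I  J 
 * G   H  A 
 * H   I  J 
   I   K  J 
   J   B  L 
 * K   K  J 
 * L   F  A 
(> = start, * = accepting)

start=A; accept=G,H,K,L; A-0>B; A-1>C; B-0>D; B-1>E; C-0>F; C-1>A; D-0>D; D-1>G; E-0>H; E-1>A; F-0>I; F-1>J; G-0>H; G-1>A; H-0>I; H-1>J; I-0>K; I-1>J; J-0>B; J-1>L; K-0>K; K-1>J; L-0>F; L-1>A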